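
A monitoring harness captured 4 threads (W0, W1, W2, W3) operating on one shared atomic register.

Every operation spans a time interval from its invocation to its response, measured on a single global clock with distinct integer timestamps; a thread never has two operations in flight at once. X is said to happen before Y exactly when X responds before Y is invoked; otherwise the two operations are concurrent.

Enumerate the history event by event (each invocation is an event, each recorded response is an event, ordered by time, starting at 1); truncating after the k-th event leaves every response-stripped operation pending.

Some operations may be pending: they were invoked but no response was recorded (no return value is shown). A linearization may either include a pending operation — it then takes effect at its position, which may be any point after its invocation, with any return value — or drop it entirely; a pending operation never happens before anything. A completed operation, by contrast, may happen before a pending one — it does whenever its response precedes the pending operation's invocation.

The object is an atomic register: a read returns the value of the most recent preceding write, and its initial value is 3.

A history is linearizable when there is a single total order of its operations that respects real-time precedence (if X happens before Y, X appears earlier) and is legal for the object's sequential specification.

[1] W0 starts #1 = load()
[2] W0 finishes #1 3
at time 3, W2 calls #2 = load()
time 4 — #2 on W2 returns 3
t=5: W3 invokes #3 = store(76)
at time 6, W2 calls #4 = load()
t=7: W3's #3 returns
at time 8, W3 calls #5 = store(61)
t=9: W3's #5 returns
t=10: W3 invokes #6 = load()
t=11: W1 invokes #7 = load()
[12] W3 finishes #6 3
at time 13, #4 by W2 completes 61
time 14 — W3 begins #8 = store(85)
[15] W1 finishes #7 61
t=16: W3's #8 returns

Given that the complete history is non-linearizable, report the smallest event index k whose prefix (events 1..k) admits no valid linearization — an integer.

a valid linearization of events 1..11 exists, for instance #1, #2, #3, #4, #5:
after step 1 (#1 load() → 3): value 3
after step 2 (#2 load() → 3): value 3
after step 3 (#3 store(76)): value 76
after step 4 (#4 load() (pending, included)): value 76
after step 5 (#5 store(61)): value 61
once event 12 joins (#6's response, time 12), exhaustive search finds no witness
include/drop combinations of the 2 pending operations (#4, #7) were all tried; none helps
take #1, #2, #3, #5, #6 (pending dropped): step 5 already fails, because #6 load() → 3 cannot occur there

12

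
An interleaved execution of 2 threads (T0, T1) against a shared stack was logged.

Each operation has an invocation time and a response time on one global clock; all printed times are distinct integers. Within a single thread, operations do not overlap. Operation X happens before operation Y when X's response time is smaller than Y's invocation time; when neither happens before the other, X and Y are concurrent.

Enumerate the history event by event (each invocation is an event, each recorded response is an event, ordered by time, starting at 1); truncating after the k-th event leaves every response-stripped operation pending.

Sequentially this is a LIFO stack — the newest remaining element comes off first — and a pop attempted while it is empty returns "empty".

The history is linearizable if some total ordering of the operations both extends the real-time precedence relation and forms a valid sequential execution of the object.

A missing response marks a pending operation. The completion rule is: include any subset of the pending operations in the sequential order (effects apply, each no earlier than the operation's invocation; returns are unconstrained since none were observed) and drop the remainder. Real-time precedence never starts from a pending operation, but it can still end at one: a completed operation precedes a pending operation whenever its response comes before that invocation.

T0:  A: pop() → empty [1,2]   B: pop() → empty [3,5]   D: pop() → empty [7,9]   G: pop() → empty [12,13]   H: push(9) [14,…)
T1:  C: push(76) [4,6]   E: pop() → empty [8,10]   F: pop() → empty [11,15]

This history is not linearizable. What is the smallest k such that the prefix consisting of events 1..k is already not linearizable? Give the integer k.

10

a valid linearization of events 1..9 exists, for instance A, B, C, E, D:
after step 1 (A pop() → empty): stack <>
after step 2 (B pop() → empty): stack <>
after step 3 (C push(76)): stack <76>
after step 4 (E pop() (pending, included)): stack <>
after step 5 (D pop() → empty): stack <>
once event 10 joins (E's response, time 10), exhaustive search finds no witness
take A, B, C, D, E: step 4 already fails, because D pop() → empty cannot occur there
take A, B, C, E, D: step 4 already fails, because E pop() → empty cannot occur there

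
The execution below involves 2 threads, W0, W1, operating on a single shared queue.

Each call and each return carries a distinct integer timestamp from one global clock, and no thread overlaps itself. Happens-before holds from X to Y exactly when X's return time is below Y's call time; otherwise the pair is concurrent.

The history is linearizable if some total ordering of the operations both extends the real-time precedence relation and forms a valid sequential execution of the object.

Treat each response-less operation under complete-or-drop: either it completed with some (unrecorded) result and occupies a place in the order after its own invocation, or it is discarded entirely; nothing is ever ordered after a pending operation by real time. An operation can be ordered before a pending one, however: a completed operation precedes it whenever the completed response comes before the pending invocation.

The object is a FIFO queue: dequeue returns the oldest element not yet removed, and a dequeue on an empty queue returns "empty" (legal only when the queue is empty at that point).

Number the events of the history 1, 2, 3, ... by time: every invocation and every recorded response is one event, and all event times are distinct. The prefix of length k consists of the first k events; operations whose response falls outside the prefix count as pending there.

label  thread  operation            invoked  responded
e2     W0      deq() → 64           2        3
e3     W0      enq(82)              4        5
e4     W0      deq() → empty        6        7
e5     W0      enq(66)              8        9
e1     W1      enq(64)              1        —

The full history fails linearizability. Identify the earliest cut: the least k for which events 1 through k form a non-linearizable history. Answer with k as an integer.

events 1..6 are linearizable; a witness order is e1, e2, e3:
after step 1 (e1 enq(64) (pending, included)): queue <64>
after step 2 (e2 deq() → 64): queue <>
after step 3 (e3 enq(82)): queue <82>
event 7 — e4's response, time 7 — after it, nothing linearizes
no completion choice of the 1 pending operation (e1) rescues it — every subset was tried
sample order e2, e3, e4 (pending dropped) stalls at step 1 — e2 deq() → 64 has no legal effect

7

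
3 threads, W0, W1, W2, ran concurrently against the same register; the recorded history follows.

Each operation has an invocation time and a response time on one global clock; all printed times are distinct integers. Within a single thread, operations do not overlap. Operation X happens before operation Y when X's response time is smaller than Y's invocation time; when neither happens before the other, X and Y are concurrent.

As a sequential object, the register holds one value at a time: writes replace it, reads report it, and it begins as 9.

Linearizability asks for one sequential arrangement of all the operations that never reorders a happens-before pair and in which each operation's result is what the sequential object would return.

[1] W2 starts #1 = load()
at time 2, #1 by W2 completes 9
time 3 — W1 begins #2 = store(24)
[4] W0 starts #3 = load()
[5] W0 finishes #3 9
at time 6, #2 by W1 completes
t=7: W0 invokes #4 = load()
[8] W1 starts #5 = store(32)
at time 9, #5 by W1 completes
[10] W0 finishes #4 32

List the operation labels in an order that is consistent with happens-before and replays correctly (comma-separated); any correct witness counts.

#1, #3, #2, #5, #4

step 1: #1 load() → 9 — value 9
step 2: #3 load() → 9 — value 9
step 3: #2 store(24) — value 24
step 4: #5 store(32) — value 32
step 5: #4 load() → 32 — value 32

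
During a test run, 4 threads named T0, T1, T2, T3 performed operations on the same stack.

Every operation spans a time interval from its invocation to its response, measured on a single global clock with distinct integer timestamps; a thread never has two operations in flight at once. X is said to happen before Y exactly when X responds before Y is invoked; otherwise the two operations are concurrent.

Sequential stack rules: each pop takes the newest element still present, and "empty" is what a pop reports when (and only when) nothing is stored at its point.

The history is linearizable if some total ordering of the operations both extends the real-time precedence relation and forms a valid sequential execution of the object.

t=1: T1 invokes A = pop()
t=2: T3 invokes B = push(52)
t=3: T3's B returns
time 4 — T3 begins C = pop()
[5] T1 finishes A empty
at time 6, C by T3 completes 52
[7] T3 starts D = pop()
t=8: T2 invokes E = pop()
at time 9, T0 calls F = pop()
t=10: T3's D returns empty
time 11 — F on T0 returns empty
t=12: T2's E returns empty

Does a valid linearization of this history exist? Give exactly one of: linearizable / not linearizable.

linearizable

a witness: A, B, C, D, E, F
step 1: A pop() → empty — stack <>
step 2: B push(52) — stack <52>
step 3: C pop() → 52 — stack <>
step 4: D pop() → empty — stack <>
step 5: E pop() → empty — stack <>
step 6: F pop() → empty — stack <>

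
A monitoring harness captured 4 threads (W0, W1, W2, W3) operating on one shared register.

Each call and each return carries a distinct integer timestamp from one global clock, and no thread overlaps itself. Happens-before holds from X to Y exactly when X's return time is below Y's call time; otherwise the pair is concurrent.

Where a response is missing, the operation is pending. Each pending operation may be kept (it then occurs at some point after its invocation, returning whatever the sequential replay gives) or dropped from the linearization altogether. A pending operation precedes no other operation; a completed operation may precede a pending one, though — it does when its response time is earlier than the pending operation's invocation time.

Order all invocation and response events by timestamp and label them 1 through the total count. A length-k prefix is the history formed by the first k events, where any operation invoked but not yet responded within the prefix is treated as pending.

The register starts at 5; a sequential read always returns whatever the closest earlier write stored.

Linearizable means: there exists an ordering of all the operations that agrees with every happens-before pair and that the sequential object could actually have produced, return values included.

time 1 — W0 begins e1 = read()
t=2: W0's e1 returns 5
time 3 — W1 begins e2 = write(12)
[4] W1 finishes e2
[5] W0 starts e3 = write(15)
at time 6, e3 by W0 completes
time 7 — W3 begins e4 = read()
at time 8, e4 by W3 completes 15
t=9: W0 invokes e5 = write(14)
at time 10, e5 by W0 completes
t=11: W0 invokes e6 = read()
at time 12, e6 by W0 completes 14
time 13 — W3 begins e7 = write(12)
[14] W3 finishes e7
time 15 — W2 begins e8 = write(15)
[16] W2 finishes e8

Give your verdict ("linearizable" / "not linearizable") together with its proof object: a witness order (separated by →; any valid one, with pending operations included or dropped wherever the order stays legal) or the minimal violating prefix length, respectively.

linearizable — witness: e1 → e2 → e3 → e4 → e5 → e6 → e7 → e8

step 1: e1 read() → 5 — value 5
step 2: e2 write(12) — value 12
step 3: e3 write(15) — value 15
step 4: e4 read() → 15 — value 15
step 5: e5 write(14) — value 14
step 6: e6 read() → 14 — value 14
step 7: e7 write(12) — value 12
step 8: e8 write(15) — value 15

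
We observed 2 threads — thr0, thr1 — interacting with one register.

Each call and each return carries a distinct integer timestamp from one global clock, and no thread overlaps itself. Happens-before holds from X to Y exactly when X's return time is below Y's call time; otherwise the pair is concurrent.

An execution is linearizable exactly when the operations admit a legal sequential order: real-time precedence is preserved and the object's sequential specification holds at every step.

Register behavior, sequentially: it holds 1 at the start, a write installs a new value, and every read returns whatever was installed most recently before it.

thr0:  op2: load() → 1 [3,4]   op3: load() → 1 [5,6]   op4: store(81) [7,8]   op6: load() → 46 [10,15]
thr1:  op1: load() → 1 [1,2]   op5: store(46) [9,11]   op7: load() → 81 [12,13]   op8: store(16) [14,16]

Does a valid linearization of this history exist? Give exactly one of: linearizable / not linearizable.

not linearizable

cut after 12 events: linearizable; cut after 13 events (op7 responds, time 13): not linearizable
the completed operations (6 total) allow one real-time order; the register replay rejects it
completion choices over the 1 pending operation (op6) were checked; none helps
take op1, op2, op3, op4, op5, op7 (pending dropped): step 6 already fails, because op7 load() → 81 cannot occur there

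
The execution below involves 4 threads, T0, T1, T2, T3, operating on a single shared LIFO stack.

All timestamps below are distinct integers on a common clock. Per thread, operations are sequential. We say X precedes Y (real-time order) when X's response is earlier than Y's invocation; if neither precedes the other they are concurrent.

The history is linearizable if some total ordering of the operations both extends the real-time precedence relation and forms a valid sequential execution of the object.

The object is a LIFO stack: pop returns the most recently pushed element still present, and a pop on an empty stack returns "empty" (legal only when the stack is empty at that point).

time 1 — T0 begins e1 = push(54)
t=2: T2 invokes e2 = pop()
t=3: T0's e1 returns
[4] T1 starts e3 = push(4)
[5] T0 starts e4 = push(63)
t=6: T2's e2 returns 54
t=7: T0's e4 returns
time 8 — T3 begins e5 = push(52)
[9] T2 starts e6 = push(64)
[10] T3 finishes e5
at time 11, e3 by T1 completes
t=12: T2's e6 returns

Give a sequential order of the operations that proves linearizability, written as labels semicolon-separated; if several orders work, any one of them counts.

1. e1 push(54), leaving stack <54>
2. e2 pop() → 54, leaving stack <>
3. e3 push(4), leaving stack <4>
4. e4 push(63), leaving stack <4,63>
5. e5 push(52), leaving stack <4,63,52>
6. e6 push(64), leaving stack <4,63,52,64>

e1; e2; e3; e4; e5; e6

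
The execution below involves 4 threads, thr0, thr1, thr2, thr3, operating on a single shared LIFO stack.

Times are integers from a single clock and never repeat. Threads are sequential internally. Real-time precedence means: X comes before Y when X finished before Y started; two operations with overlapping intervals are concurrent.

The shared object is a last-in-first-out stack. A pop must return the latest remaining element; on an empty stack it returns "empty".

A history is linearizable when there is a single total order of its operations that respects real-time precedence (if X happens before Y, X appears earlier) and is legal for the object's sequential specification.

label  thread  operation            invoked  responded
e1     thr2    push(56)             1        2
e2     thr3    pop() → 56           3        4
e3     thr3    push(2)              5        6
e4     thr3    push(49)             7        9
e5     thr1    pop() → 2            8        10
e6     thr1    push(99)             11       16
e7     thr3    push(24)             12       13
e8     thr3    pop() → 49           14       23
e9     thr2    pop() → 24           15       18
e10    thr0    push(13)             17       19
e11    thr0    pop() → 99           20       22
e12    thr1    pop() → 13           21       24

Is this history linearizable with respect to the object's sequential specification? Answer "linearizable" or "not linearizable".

one valid linearization: e1, e2, e3, e5, e4, e6, e7, e9, e10, e12, e11, e8
step 1: e1 push(56) — stack <56>
step 2: e2 pop() → 56 — stack <>
step 3: e3 push(2) — stack <2>
step 4: e5 pop() → 2 — stack <>
step 5: e4 push(49) — stack <49>
step 6: e6 push(99) — stack <49,99>
step 7: e7 push(24) — stack <49,99,24>
step 8: e9 pop() → 24 — stack <49,99>
step 9: e10 push(13) — stack <49,99,13>
step 10: e12 pop() → 13 — stack <49,99>
step 11: e11 pop() → 99 — stack <49>
step 12: e8 pop() → 49 — stack <>

linearizable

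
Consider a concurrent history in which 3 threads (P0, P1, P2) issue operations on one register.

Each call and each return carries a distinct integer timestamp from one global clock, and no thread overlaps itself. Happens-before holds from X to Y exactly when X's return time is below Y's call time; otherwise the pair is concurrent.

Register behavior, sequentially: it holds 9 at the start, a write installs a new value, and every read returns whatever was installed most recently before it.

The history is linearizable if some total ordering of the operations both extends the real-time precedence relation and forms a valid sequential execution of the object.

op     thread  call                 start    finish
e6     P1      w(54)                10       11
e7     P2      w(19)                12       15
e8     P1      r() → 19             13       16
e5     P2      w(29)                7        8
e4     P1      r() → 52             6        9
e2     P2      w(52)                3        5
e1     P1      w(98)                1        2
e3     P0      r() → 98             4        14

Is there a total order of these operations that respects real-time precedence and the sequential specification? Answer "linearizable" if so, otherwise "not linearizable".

one valid linearization: e1, e3, e2, e4, e5, e6, e7, e8
1. e1 w(98), leaving value 98
2. e3 r() → 98, leaving value 98
3. e2 w(52), leaving value 52
4. e4 r() → 52, leaving value 52
5. e5 w(29), leaving value 29
6. e6 w(54), leaving value 54
7. e7 w(19), leaving value 19
8. e8 r() → 19, leaving value 19

linearizable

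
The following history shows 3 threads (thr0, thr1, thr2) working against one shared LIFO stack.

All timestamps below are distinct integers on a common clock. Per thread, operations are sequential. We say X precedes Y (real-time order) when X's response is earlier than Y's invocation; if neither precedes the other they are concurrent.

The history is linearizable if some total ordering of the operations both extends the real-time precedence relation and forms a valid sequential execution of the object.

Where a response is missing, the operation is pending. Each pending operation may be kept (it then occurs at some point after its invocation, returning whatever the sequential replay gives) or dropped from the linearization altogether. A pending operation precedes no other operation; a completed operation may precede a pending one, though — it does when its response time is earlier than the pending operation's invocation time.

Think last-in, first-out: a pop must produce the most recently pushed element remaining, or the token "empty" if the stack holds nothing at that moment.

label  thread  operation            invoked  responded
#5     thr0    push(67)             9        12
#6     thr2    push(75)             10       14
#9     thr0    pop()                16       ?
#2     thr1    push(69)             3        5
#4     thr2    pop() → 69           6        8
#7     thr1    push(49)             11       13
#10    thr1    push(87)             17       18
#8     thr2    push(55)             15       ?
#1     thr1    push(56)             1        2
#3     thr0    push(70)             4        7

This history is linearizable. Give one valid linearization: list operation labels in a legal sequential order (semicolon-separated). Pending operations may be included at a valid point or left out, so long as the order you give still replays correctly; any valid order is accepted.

1. #1 push(56), leaving stack <56>
2. #2 push(69), leaving stack <56,69>
3. #4 pop() → 69, leaving stack <56>
4. #3 push(70), leaving stack <56,70>
5. #5 push(67), leaving stack <56,70,67>
6. #6 push(75), leaving stack <56,70,67,75>
7. #7 push(49), leaving stack <56,70,67,75,49>
8. #8 push(55) (pending, included), leaving stack <56,70,67,75,49,55>
9. #9 pop() (pending, included), leaving stack <56,70,67,75,49>
10. #10 push(87), leaving stack <56,70,67,75,49,87>

#1; #2; #4; #3; #5; #6; #7; #8; #9; #10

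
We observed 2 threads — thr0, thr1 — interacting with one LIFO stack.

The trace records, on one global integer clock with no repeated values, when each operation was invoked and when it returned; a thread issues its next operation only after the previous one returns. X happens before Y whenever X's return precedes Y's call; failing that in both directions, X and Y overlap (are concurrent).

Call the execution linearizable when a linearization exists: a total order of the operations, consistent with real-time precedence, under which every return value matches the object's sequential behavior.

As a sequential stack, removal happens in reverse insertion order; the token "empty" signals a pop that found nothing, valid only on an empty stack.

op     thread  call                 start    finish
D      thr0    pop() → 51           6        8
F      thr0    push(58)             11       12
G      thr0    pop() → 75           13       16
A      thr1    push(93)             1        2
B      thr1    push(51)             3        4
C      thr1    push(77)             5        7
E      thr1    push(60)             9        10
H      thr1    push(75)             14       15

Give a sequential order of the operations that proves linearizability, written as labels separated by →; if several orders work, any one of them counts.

A → B → D → C → E → F → H → G

step 1: A push(93) — stack <93>
step 2: B push(51) — stack <93,51>
step 3: D pop() → 51 — stack <93>
step 4: C push(77) — stack <93,77>
step 5: E push(60) — stack <93,77,60>
step 6: F push(58) — stack <93,77,60,58>
step 7: H push(75) — stack <93,77,60,58,75>
step 8: G pop() → 75 — stack <93,77,60,58>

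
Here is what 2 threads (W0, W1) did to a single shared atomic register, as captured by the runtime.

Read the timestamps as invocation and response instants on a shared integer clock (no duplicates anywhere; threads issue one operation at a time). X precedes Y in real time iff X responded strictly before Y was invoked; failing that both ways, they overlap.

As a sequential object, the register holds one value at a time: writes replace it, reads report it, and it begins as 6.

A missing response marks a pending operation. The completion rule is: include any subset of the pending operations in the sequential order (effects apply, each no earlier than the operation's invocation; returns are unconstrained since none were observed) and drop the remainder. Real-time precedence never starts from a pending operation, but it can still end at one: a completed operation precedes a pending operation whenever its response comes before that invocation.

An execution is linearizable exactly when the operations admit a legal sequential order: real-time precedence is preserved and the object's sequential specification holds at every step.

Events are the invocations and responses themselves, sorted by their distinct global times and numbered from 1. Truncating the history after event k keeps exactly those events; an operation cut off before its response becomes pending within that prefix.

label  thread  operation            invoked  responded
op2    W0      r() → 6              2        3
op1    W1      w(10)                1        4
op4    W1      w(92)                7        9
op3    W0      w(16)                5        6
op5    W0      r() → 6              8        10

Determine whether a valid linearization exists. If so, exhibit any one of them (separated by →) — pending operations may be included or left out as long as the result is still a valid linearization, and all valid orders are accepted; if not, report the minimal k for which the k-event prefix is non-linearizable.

not linearizable — minimal violating prefix: 10 events

through event 9 a valid linearization exists; event 10 (op5 responding at time 10) ends that
the 5 completed operations admit 4 real-time orders; each fails the atomic register replay
one such order, op1, op2, op3, op4, op5, breaks at step 2 where op2 r() → 6 is illegal
one such order, op1, op2, op3, op5, op4, breaks at step 2 where op2 r() → 6 is illegal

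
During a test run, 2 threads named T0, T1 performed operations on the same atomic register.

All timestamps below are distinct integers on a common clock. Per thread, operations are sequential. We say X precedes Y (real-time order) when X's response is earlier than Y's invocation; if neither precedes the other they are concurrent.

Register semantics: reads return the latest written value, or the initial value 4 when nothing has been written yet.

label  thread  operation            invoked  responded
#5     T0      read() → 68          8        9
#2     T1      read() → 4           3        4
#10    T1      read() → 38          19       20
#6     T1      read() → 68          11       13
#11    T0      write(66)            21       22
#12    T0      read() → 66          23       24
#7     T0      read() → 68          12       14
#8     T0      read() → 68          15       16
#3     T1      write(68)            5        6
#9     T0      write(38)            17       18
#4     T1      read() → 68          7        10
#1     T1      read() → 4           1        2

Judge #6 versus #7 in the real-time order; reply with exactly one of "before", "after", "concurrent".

concurrent

#6 spans [11,13], #7 spans [12,14]
the intervals overlap in both directions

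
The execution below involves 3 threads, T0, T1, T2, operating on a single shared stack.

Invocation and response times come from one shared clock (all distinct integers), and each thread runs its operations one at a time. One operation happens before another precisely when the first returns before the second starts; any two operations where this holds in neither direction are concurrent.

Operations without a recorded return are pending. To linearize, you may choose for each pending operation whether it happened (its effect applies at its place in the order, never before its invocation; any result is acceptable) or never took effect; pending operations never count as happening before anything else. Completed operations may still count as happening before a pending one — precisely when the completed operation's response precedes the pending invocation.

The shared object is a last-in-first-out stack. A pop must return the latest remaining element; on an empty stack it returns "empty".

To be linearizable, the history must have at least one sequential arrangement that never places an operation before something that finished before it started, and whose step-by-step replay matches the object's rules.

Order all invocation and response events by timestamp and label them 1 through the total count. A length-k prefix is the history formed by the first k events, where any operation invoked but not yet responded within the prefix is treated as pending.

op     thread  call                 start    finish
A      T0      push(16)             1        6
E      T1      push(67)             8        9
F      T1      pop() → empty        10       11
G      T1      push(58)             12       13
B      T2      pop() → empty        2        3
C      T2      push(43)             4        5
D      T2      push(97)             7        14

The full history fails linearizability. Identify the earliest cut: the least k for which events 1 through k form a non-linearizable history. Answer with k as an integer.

events 1..10 are linearizable, e.g. via B, A, C, D, E:
step 1: B pop() → empty — stack <>
step 2: A push(16) — stack <16>
step 3: C push(43) — stack <16,43>
step 4: D push(97) (pending, included) — stack <16,43,97>
step 5: E push(67) — stack <16,43,97,67>
with event 11 included (F responding at time 11), all real-time-consistent orders fail
no escape via the 1 pending operation (D): every completion choice fails
take A, B, C, E, F (pending dropped): step 2 already fails, because B pop() → empty cannot occur there
take B, A, C, E, F (pending dropped): step 5 already fails, because F pop() → empty cannot occur there

11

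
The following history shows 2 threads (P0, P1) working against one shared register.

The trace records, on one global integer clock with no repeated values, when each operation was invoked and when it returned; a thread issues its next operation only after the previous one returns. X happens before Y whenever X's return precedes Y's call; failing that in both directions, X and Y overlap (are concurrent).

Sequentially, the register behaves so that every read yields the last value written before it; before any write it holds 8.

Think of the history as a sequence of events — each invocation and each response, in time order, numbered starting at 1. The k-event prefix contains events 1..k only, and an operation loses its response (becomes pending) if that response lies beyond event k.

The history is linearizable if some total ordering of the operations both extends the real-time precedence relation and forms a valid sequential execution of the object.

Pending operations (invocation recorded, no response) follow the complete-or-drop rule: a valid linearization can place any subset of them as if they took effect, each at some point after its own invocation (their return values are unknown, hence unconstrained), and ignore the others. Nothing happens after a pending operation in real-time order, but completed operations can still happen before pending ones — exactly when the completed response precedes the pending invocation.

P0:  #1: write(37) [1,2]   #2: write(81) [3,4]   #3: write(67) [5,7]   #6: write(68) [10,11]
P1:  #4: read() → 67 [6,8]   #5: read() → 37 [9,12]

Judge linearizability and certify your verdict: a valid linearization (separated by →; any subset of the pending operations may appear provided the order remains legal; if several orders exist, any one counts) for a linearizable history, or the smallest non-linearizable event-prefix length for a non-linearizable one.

not linearizable — minimal violating prefix: 12 events

cut after 11 events: linearizable; cut after 12 events (#5 responds, time 12): not linearizable
4 orders of the 6 completed register ops respect real time; none is legal
take #1, #2, #3, #4, #5, #6: step 5 already fails, because #5 read() → 37 cannot occur there
take #1, #2, #3, #4, #6, #5: step 6 already fails, because #5 read() → 37 cannot occur there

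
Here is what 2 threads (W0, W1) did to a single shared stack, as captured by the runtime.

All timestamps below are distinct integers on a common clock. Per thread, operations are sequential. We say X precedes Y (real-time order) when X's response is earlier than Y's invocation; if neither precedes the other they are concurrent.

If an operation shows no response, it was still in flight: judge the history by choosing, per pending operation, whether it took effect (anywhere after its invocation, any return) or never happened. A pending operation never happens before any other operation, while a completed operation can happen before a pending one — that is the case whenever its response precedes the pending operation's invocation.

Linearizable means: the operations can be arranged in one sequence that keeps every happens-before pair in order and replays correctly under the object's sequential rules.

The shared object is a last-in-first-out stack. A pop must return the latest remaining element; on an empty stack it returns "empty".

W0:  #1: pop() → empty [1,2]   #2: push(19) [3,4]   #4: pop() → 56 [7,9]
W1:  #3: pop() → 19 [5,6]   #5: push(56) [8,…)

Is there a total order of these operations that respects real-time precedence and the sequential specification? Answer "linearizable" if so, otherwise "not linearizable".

a witness: #1, #2, #3, #5, #4
after step 1 (#1 pop() → empty): stack <>
after step 2 (#2 push(19)): stack <19>
after step 3 (#3 pop() → 19): stack <>
after step 4 (#5 push(56) (pending, included)): stack <56>
after step 5 (#4 pop() → 56): stack <>

linearizable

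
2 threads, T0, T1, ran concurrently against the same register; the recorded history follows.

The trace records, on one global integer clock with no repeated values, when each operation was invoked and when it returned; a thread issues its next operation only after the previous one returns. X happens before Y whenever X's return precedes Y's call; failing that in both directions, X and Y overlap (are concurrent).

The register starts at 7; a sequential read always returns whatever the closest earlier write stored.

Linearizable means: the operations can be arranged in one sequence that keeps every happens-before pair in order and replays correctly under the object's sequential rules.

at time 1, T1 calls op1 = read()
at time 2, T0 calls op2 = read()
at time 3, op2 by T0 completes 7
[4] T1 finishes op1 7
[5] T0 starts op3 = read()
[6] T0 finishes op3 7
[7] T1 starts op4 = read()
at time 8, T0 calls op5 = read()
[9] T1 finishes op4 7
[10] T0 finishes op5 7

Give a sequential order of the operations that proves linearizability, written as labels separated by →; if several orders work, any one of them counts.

1. op1 read() → 7, leaving value 7
2. op2 read() → 7, leaving value 7
3. op3 read() → 7, leaving value 7
4. op4 read() → 7, leaving value 7
5. op5 read() → 7, leaving value 7

op1 → op2 → op3 → op4 → op5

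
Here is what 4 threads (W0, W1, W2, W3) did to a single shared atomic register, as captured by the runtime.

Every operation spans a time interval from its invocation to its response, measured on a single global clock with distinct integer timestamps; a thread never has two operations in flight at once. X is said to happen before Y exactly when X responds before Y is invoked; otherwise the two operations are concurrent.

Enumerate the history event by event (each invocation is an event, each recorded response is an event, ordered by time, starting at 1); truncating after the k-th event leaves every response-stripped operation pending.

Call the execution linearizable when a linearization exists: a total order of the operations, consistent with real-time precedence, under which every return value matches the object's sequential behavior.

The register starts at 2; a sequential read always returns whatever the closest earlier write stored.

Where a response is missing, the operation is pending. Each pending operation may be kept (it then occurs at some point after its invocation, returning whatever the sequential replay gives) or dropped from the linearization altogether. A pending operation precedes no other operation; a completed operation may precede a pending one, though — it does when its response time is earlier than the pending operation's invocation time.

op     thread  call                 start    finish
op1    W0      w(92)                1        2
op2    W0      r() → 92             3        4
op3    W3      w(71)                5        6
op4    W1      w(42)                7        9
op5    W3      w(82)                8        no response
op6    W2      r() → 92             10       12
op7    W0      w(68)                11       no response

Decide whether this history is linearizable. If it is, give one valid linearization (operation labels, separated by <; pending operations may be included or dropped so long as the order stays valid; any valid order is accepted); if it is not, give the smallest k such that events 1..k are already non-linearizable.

not linearizable — minimal violating prefix: 12 events

the violation lands at event 12, op6's response at time 12: events 1..11 linearize, events 1..12 do not
the sole real-time-consistent order of 5 completed operations fails the atomic register replay
including or dropping the 2 pending operations (op5, op7) in any combination fails
take op1, op2, op3, op4, op6 (pending dropped): step 5 already fails, because op6 r() → 92 cannot occur there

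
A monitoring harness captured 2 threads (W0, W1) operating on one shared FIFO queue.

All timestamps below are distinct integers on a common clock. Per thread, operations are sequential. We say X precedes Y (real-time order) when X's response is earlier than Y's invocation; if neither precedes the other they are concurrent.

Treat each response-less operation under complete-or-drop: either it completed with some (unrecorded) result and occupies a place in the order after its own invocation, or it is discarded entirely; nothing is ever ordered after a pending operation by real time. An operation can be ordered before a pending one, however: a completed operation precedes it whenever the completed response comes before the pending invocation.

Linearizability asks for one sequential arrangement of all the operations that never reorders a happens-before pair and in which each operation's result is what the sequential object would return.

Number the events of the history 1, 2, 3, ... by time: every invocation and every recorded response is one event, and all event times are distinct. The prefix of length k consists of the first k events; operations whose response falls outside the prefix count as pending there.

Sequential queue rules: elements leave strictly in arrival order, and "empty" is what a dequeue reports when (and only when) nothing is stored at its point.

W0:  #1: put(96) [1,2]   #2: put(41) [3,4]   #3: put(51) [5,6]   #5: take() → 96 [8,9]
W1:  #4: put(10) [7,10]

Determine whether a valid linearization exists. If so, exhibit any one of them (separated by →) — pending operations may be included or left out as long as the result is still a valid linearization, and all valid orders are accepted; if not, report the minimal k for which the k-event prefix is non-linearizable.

linearizable — witness: #1 → #2 → #3 → #4 → #5

step 1: #1 put(96) — queue <96>
step 2: #2 put(41) — queue <96,41>
step 3: #3 put(51) — queue <96,41,51>
step 4: #4 put(10) — queue <96,41,51,10>
step 5: #5 take() → 96 — queue <41,51,10>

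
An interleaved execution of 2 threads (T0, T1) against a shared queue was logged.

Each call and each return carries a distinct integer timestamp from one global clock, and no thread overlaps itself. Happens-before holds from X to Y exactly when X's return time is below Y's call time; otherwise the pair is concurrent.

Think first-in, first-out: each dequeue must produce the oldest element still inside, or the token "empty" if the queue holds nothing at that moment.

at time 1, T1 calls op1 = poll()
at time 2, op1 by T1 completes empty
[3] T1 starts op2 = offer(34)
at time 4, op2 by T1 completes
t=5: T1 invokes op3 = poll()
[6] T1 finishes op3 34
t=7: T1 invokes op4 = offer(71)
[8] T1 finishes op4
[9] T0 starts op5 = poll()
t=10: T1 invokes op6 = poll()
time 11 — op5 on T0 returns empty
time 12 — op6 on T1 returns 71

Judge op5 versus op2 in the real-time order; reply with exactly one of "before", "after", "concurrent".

op5 spans [9,11], op2 spans [3,4]
resp(op2)=4 < inv(op5)=9

after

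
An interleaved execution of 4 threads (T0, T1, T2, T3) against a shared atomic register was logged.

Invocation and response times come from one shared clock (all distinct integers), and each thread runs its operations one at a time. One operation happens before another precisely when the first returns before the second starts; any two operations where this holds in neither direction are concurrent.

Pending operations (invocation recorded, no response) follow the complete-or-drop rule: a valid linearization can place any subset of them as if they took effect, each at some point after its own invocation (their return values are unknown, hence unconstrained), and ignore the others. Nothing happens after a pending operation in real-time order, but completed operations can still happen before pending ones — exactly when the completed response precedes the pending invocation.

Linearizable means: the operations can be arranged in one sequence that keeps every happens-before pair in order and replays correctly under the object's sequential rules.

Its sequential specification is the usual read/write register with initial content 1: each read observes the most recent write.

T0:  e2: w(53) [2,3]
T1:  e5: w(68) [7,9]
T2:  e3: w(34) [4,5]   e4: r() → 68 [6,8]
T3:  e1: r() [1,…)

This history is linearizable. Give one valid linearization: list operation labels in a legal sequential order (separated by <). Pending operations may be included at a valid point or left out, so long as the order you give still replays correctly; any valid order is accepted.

e1 < e2 < e3 < e5 < e4

1. e1 r() (pending, included), leaving value 1
2. e2 w(53), leaving value 53
3. e3 w(34), leaving value 34
4. e5 w(68), leaving value 68
5. e4 r() → 68, leaving value 68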